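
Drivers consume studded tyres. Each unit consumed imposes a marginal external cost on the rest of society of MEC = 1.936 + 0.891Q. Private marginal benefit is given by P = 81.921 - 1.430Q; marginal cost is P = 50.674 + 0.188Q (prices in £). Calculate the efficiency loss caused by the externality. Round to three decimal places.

Market equilibrium (private): 50.674 + 0.188Q = 81.921 - 1.430Q → Q_m = 19.3121.
Social marginal benefit = demand − MEC = 79.985 - 2.321Q.
Set SMB = MC: 79.985 - 2.321Q = 50.674 + 0.188Q → Q* = 11.6823.
The loss is the area between SMB and MC from Q* to Q_m; with linear curves that's a triangle of height MEC(Q_m).
DWL = ½ × 7.6298 × 19.1431 = 73.0290.

DWL = £73.029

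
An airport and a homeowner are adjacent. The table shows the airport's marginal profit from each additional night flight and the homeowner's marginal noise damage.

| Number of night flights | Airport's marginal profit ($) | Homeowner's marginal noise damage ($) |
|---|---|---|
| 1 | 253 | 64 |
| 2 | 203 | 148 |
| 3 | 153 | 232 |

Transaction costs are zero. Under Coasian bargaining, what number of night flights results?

Bargaining reaches the level where marginal profit last exceeds marginal noise damage.
That holds through level 2 (203 ≥ 148) but not at 3 (153 < 232).

2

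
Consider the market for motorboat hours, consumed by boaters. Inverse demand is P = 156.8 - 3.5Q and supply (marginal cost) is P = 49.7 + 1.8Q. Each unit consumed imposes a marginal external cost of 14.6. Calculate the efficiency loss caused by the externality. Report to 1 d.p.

DWL = 20.1

Market equilibrium (private): 49.7 + 1.8Q = 156.8 - 3.5Q → Q_m = 20.2075.
Social marginal benefit = demand − MEC = 142.2 - 3.5Q.
Set SMB = MC: 142.2 - 3.5Q = 49.7 + 1.8Q → Q* = 17.4528.
The loss is the area between SMB and MC from Q* to Q_m; with linear curves that's a triangle of height MEC(Q_m).
DWL = ½ × 2.7547 × 14.6000 = 20.1093.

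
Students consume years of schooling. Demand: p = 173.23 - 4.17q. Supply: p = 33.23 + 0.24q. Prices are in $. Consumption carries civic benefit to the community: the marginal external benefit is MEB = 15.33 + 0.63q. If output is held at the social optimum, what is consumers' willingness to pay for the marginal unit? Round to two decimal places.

Social marginal benefit = demand + MEB = 188.56 - 3.54q.
Set SMB = MC: 188.56 - 3.54q = 33.23 + 0.24q → q* = 41.0926.
Consumer price on the demand curve at q*: 173.23 − 4.17×41.0926 = 1.8739.

P = $1.87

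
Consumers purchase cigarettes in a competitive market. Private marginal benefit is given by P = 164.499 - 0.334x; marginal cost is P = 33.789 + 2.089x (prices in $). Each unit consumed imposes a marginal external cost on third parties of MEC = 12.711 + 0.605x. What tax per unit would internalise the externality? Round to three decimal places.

Social marginal benefit = demand − MEC = 151.788 - 0.939x.
Set SMB = MC: 151.788 - 0.939x = 33.789 + 2.089x → x* = 38.9693.
The Pigouvian tax equals MEC at x*: 12.711 + 0.605×38.9693 = 36.2874.

tax = $36.287 per unit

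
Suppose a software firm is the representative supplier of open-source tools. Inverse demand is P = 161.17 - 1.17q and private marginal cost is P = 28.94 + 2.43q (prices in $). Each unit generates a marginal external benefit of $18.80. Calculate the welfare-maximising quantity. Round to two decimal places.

Social marginal cost = private MC − MEB = 10.14 + 2.43q.
Set SMC = demand: 10.14 + 2.43q = 161.17 - 1.17q → q* = 41.9528.

q* = 41.95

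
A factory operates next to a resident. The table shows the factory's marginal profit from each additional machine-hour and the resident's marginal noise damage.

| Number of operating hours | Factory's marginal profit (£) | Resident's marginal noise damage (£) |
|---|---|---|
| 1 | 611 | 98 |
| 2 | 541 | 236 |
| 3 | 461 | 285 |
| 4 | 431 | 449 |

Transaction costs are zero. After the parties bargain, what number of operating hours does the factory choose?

Bargaining reaches the level where marginal profit last exceeds marginal noise damage.
That holds through level 3 (461 ≥ 285) but not at 4 (431 < 449).

3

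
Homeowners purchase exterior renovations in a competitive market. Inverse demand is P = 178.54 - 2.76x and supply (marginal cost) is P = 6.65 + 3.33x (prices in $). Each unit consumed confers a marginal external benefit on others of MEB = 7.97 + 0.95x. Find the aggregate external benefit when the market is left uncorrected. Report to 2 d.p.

$603.36

Market equilibrium (private): 6.65 + 3.33x = 178.54 - 2.76x → x_m = 28.2250.
Total external benefit = ∫₀^{x_m} (7.97 + 0.95x) dx = 7.97×28.2250 + ½×0.95×28.2250² = 603.3623.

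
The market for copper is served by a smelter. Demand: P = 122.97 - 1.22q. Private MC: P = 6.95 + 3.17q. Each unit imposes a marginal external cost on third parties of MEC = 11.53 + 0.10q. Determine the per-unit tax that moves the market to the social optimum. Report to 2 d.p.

Social marginal cost = private MC + MEC = 18.48 + 3.27q.
Set SMC = demand: 18.48 + 3.27q = 122.97 - 1.22q → q* = 23.2717.
The Pigouvian tax equals MEC at q*: 11.53 + 0.10×23.2717 = 13.8572.

tax = 13.86 per unit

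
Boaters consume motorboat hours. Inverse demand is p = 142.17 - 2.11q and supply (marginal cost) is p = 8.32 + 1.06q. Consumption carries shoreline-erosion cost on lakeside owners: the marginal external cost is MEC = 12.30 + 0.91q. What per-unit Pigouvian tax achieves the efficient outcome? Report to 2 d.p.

Social marginal benefit = demand − MEC = 129.87 - 3.02q.
Set SMB = MC: 129.87 - 3.02q = 8.32 + 1.06q → q* = 29.7917.
The Pigouvian tax equals MEC at q*: 12.30 + 0.91×29.7917 = 39.4104.

tax = 39.41 per unit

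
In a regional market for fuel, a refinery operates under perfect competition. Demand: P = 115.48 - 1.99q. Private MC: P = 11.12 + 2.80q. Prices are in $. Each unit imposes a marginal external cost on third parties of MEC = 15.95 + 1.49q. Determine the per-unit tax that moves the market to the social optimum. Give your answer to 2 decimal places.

tax = $36.93 per unit

Social marginal cost = private MC + MEC = 27.07 + 4.29q.
Set SMC = demand: 27.07 + 4.29q = 115.48 - 1.99q → q* = 14.0780.
The Pigouvian tax equals MEC at q*: 15.95 + 1.49×14.0780 = 36.9262.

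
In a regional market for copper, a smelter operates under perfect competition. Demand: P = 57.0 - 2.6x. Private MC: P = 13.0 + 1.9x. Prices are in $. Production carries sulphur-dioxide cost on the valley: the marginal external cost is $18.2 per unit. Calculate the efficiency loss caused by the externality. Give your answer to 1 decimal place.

DWL = $36.8

Market equilibrium (private): 13.0 + 1.9x = 57.0 - 2.6x → x_m = 9.7778.
Social marginal cost = private MC + MEC = 31.2 + 1.9x.
Set SMC = demand: 31.2 + 1.9x = 57.0 - 2.6x → x* = 5.7333.
The loss is the area between SMC and demand from x* to x_m; with linear curves that's a triangle of height MEC(x_m).
DWL = ½ × 4.0445 × 18.2000 = 36.8050.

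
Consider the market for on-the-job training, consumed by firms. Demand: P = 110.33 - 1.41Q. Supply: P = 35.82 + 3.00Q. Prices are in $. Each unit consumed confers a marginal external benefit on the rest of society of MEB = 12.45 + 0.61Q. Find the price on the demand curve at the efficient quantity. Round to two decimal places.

P = $78.06

Social marginal benefit = demand + MEB = 122.78 - 0.80Q.
Set SMB = MC: 122.78 - 0.80Q = 35.82 + 3.00Q → Q* = 22.8842.
Consumer price on the demand curve at Q*: 110.33 − 1.41×22.8842 = 78.0633.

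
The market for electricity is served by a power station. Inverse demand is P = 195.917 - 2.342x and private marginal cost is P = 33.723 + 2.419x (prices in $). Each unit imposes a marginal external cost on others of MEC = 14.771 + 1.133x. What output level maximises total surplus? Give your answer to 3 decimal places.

x* = 25.012

Social marginal cost = private MC + MEC = 48.494 + 3.552x.
Set SMC = demand: 48.494 + 3.552x = 195.917 - 2.342x → x* = 25.0124.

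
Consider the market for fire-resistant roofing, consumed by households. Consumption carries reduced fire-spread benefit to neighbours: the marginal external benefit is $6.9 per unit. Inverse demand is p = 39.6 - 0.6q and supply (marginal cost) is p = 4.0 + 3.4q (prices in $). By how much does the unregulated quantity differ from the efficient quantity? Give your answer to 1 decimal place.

1.7 units

Market equilibrium (private): 4.0 + 3.4q = 39.6 - 0.6q → q_m = 8.9000.
Social marginal benefit = demand + MEB = 46.5 - 0.6q.
Set SMB = MC: 46.5 - 0.6q = 4.0 + 3.4q → q* = 10.6250.
Gap = |8.9000 − 10.6250| = 1.7250.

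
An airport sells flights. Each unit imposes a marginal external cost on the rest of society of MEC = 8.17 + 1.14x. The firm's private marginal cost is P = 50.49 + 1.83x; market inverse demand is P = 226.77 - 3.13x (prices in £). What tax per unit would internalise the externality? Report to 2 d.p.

tax = £39.59 per unit

Social marginal cost = private MC + MEC = 58.66 + 2.97x.
Set SMC = demand: 58.66 + 2.97x = 226.77 - 3.13x → x* = 27.5590.
The Pigouvian tax equals MEC at x*: 8.17 + 1.14×27.5590 = 39.5873.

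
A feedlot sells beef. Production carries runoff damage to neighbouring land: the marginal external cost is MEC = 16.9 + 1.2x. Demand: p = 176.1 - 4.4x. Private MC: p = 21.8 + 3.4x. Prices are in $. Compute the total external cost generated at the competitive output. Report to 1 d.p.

$569.1

Market equilibrium (private): 21.8 + 3.4x = 176.1 - 4.4x → x_m = 19.7821.
Total external cost = ∫₀^{x_m} (16.9 + 1.2x) dx = 16.9×19.7821 + ½×1.2×19.7821² = 569.1164.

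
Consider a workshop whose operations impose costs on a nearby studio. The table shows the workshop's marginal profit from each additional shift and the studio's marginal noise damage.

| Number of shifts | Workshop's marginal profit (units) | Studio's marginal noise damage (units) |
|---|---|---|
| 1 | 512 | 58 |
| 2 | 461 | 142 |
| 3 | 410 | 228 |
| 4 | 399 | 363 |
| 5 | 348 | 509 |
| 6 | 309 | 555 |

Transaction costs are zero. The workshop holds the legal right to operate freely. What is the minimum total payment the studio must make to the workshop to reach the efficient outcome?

657

Left alone the workshop would choose level 6 (marginal profit stays positive).
Efficient level: k* = 4 (marginal profit ≥ marginal noise damage through 4).
The studio must at least cover the workshop's forgone profit from cutting 6→4: 348 + 309 = 657.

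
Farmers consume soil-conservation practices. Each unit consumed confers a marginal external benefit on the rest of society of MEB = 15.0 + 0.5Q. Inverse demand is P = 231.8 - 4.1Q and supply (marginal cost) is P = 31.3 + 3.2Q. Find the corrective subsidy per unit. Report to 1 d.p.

subsidy = 30.8 per unit

Social marginal benefit = demand + MEB = 246.8 - 3.6Q.
Set SMB = MC: 246.8 - 3.6Q = 31.3 + 3.2Q → Q* = 31.6912.
The Pigouvian subsidy equals MEB at Q*: 15.0 + 0.5×31.6912 = 30.8456.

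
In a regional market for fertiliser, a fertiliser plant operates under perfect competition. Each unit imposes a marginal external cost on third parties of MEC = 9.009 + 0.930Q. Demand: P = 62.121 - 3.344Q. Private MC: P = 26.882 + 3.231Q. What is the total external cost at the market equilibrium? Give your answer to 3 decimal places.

61.641

Market equilibrium (private): 26.882 + 3.231Q = 62.121 - 3.344Q → Q_m = 5.3595.
Total external cost = ∫₀^{Q_m} (9.009 + 0.930Q) dQ = 9.009×5.3595 + ½×0.930×5.3595² = 61.6405.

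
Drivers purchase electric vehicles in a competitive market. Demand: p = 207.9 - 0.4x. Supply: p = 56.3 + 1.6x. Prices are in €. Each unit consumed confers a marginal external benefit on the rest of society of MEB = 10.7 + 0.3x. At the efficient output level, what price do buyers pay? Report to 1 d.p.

P = €169.7

Social marginal benefit = demand + MEB = 218.6 - 0.1x.
Set SMB = MC: 218.6 - 0.1x = 56.3 + 1.6x → x* = 95.4706.
Consumer price on the demand curve at x*: 207.9 − 0.4×95.4706 = 169.7118.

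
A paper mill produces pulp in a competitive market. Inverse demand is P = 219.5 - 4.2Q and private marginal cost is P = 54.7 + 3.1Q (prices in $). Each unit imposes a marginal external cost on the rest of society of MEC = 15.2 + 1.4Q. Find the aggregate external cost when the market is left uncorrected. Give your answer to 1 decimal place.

Market equilibrium (private): 54.7 + 3.1Q = 219.5 - 4.2Q → Q_m = 22.5753.
Total external cost = ∫₀^{Q_m} (15.2 + 1.4Q) dQ = 15.2×22.5753 + ½×1.4×22.5753² = 699.8955.

$699.9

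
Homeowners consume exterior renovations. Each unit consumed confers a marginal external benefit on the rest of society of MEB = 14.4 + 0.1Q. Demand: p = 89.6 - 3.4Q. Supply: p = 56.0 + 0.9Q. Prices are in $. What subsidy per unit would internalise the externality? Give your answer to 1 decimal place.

subsidy = $15.5 per unit

Social marginal benefit = demand + MEB = 104.0 - 3.3Q.
Set SMB = MC: 104.0 - 3.3Q = 56.0 + 0.9Q → Q* = 11.4286.
The Pigouvian subsidy equals MEB at Q*: 14.4 + 0.1×11.4286 = 15.5429.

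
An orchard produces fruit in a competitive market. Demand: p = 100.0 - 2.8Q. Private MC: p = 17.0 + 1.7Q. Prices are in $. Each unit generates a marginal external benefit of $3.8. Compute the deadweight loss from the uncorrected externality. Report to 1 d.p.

DWL = $1.6

Market equilibrium (private): 17.0 + 1.7Q = 100.0 - 2.8Q → Q_m = 18.4444.
Social marginal cost = private MC − MEB = 13.2 + 1.7Q.
Set SMC = demand: 13.2 + 1.7Q = 100.0 - 2.8Q → Q* = 19.2889.
Height of the DWL triangle at Q_m is demand(Q_m) − SMC(Q_m) = MEB(Q_m) = 3.8000.
DWL = ½ × 0.8445 × 3.8000 = 1.6046.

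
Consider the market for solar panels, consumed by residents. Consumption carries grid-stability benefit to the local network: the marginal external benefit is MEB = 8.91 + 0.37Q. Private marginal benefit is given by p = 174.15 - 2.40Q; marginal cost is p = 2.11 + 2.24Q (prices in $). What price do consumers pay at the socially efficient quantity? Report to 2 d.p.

Social marginal benefit = demand + MEB = 183.06 - 2.03Q.
Set SMB = MC: 183.06 - 2.03Q = 2.11 + 2.24Q → Q* = 42.3770.
Consumer price on the demand curve at Q*: 174.15 − 2.40×42.3770 = 72.4452.

P = $72.45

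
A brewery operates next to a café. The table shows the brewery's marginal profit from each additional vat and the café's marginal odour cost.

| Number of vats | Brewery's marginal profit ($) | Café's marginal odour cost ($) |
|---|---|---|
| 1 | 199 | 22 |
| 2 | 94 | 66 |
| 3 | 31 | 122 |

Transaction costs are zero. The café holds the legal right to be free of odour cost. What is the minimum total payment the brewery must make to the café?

Efficient level: marginal profit ≥ marginal odour cost through level 2, so k* = 2.
With the café holding the right, the brewery must at least compensate total damage at k*: 22 + 66 = 88.

$88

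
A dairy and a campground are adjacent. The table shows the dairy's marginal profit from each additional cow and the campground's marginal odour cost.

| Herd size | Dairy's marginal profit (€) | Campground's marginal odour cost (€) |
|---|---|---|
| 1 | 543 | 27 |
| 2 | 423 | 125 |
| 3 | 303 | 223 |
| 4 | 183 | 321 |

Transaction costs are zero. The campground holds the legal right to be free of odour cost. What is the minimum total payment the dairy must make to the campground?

Efficient level: marginal profit ≥ marginal odour cost through level 3, so k* = 3.
With the campground holding the right, the dairy must at least compensate total damage at k*: 27 + 125 + 223 = 375.

€375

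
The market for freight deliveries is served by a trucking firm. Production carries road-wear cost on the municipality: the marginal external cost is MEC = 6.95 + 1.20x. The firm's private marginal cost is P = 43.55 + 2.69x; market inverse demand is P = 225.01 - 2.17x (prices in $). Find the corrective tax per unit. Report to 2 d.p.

tax = $41.51 per unit

Social marginal cost = private MC + MEC = 50.50 + 3.89x.
Set SMC = demand: 50.50 + 3.89x = 225.01 - 2.17x → x* = 28.7970.
The Pigouvian tax equals MEC at x*: 6.95 + 1.20×28.7970 = 41.5064.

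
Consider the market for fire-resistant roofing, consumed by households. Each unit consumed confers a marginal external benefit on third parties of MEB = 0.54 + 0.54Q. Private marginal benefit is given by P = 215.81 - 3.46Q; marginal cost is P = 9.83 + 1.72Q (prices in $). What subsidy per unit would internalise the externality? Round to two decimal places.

Social marginal benefit = demand + MEB = 216.35 - 2.92Q.
Set SMB = MC: 216.35 - 2.92Q = 9.83 + 1.72Q → Q* = 44.5086.
The Pigouvian subsidy equals MEB at Q*: 0.54 + 0.54×44.5086 = 24.5746.

subsidy = $24.57 per unit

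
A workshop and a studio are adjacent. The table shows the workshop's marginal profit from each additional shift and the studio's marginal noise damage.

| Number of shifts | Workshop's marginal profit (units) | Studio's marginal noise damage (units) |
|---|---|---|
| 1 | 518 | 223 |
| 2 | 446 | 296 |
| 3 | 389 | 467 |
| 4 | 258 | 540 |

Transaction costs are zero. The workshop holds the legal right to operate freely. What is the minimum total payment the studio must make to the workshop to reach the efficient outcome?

Left alone the workshop would choose level 4 (marginal profit stays positive).
Efficient level: k* = 2 (marginal profit ≥ marginal noise damage through 2).
The studio must at least cover the workshop's forgone profit from cutting 4→2: 389 + 258 = 647.

647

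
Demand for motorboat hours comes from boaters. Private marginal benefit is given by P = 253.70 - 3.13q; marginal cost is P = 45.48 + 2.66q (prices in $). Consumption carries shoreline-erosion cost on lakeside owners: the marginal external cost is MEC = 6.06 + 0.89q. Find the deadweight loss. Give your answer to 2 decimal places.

DWL = $108.46

Market equilibrium (private): 45.48 + 2.66q = 253.70 - 3.13q → q_m = 35.9620.
Social marginal benefit = demand − MEC = 247.64 - 4.02q.
Set SMB = MC: 247.64 - 4.02q = 45.48 + 2.66q → q* = 30.2635.
Between q* and q_m the wedge MC − SMB runs linearly from 0 to MEC(q_m), so the loss is a triangle.
DWL = ½ × 5.6985 × 38.0662 = 108.4601.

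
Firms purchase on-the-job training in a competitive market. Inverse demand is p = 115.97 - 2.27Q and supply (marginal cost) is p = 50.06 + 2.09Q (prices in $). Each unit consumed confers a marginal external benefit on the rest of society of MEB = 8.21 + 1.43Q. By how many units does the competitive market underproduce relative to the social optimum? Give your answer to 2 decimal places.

10.18 units

Market equilibrium (private): 50.06 + 2.09Q = 115.97 - 2.27Q → Q_m = 15.1170.
Social marginal benefit = demand + MEB = 124.18 - 0.84Q.
Set SMB = MC: 124.18 - 0.84Q = 50.06 + 2.09Q → Q* = 25.2969.
Gap = |15.1170 − 25.2969| = 10.1799.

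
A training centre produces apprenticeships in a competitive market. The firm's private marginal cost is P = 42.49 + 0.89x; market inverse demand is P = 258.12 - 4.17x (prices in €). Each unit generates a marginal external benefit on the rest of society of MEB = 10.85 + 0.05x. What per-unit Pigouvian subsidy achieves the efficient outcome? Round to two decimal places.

subsidy = €13.11 per unit

Social marginal cost = private MC − MEB = 31.64 + 0.84x.
Set SMC = demand: 31.64 + 0.84x = 258.12 - 4.17x → x* = 45.2056.
The Pigouvian subsidy equals MEB at x*: 10.85 + 0.05×45.2056 = 13.1103.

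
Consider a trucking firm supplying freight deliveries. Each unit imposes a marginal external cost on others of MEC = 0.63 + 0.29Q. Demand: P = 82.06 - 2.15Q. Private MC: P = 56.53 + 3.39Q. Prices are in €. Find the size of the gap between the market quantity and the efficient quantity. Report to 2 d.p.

Market equilibrium (private): 56.53 + 3.39Q = 82.06 - 2.15Q → Q_m = 4.6083.
Social marginal cost = private MC + MEC = 57.16 + 3.68Q.
Set SMC = demand: 57.16 + 3.68Q = 82.06 - 2.15Q → Q* = 4.2710.
Gap = |4.6083 − 4.2710| = 0.3373.

0.34 units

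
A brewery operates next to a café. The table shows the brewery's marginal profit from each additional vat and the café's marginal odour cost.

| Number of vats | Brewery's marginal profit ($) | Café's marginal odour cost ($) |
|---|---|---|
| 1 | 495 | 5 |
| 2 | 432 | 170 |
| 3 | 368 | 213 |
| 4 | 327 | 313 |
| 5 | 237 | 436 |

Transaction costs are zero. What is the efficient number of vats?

Bargaining reaches the level where marginal profit last exceeds marginal odour cost.
That holds through level 4 (327 ≥ 313) but not at 5 (237 < 436).

4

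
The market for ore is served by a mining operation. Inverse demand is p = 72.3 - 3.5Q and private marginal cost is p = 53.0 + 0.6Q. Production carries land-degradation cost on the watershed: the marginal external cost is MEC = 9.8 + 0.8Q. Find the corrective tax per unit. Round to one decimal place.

tax = 11.4 per unit

Social marginal cost = private MC + MEC = 62.8 + 1.4Q.
Set SMC = demand: 62.8 + 1.4Q = 72.3 - 3.5Q → Q* = 1.9388.
The Pigouvian tax equals MEC at Q*: 9.8 + 0.8×1.9388 = 11.3510.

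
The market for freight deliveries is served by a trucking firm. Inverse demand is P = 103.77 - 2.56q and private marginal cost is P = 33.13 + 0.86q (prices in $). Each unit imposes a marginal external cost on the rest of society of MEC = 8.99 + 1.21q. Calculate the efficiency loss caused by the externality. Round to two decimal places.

DWL = $124.71

Market equilibrium (private): 33.13 + 0.86q = 103.77 - 2.56q → q_m = 20.6550.
Social marginal cost = private MC + MEC = 42.12 + 2.07q.
Set SMC = demand: 42.12 + 2.07q = 103.77 - 2.56q → q* = 13.3153.
The welfare-loss triangle has base |q_m − q*| and height MEC(q_m) (the vertical gap between SMC and demand is zero at q* and MEC at q_m).
DWL = ½ × 7.3397 × 33.9825 = 124.7107.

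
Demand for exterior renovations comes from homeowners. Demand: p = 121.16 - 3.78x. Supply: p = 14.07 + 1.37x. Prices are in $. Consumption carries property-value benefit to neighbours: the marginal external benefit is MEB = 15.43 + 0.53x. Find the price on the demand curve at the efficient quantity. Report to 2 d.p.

P = $20.92

Social marginal benefit = demand + MEB = 136.59 - 3.25x.
Set SMB = MC: 136.59 - 3.25x = 14.07 + 1.37x → x* = 26.5195.
Consumer price on the demand curve at x*: 121.16 − 3.78×26.5195 = 20.9163.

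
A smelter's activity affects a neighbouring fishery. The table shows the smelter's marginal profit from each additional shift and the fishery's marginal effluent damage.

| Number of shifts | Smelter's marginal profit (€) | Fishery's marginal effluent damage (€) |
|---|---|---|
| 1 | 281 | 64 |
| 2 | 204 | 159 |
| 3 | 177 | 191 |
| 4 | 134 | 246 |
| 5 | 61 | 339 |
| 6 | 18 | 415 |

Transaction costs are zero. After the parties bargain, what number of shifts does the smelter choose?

Bargaining reaches the level where marginal profit last exceeds marginal effluent damage.
That holds through level 2 (204 ≥ 159) but not at 3 (177 < 191).

2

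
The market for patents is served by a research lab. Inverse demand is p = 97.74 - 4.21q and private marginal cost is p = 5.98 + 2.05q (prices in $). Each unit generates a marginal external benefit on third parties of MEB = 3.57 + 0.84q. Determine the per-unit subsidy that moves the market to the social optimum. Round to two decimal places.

subsidy = $18.34 per unit

Social marginal cost = private MC − MEB = 2.41 + 1.21q.
Set SMC = demand: 2.41 + 1.21q = 97.74 - 4.21q → q* = 17.5886.
The Pigouvian subsidy equals MEB at q*: 3.57 + 0.84×17.5886 = 18.3444.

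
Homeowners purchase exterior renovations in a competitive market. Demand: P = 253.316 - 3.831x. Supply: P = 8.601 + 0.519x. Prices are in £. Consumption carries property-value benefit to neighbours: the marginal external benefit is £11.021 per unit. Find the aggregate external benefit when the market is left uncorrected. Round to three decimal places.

£620.001

Market equilibrium (private): 8.601 + 0.519x = 253.316 - 3.831x → x_m = 56.2563.
Total external benefit = MEB × x_m = 11.021 × 56.2563 = 620.0007.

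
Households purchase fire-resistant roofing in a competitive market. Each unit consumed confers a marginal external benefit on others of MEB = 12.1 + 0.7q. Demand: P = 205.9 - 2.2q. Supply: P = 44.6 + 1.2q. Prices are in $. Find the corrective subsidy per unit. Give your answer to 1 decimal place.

Social marginal benefit = demand + MEB = 218.0 - 1.5q.
Set SMB = MC: 218.0 - 1.5q = 44.6 + 1.2q → q* = 64.2222.
The Pigouvian subsidy equals MEB at q*: 12.1 + 0.7×64.2222 = 57.0555.

subsidy = $57.1 per unit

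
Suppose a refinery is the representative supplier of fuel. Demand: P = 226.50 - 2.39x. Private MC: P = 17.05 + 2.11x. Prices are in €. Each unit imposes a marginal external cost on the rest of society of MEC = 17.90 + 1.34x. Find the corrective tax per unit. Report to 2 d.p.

tax = €61.85 per unit

Social marginal cost = private MC + MEC = 34.95 + 3.45x.
Set SMC = demand: 34.95 + 3.45x = 226.50 - 2.39x → x* = 32.7997.
The Pigouvian tax equals MEC at x*: 17.90 + 1.34×32.7997 = 61.8516.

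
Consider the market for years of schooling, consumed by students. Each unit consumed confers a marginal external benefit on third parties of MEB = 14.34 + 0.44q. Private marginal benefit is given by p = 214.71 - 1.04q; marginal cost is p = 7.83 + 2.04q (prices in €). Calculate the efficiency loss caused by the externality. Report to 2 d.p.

Market equilibrium (private): 7.83 + 2.04q = 214.71 - 1.04q → q_m = 67.1688.
Social marginal benefit = demand + MEB = 229.05 - 0.60q.
Set SMB = MC: 229.05 - 0.60q = 7.83 + 2.04q → q* = 83.7955.
Height of the DWL triangle at q_m is SMB(q_m) − MC(q_m) = MEB(q_m) = 43.8943.
DWL = ½ × 16.6267 × 43.8943 = 364.9087.

DWL = €364.91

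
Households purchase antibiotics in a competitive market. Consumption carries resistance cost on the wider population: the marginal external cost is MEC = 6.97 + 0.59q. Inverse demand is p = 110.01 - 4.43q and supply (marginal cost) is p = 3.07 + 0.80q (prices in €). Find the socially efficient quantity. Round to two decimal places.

Social marginal benefit = demand − MEC = 103.04 - 5.02q.
Set SMB = MC: 103.04 - 5.02q = 3.07 + 0.80q → q* = 17.1770.

q* = 17.18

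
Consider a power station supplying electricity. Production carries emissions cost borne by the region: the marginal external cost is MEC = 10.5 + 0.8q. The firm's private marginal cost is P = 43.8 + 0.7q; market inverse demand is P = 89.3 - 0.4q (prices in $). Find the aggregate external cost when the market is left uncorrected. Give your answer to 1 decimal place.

Market equilibrium (private): 43.8 + 0.7q = 89.3 - 0.4q → q_m = 41.3636.
Total external cost = ∫₀^{q_m} (10.5 + 0.8q) dq = 10.5×41.3636 + ½×0.8×41.3636² = 1118.6968.

$1118.7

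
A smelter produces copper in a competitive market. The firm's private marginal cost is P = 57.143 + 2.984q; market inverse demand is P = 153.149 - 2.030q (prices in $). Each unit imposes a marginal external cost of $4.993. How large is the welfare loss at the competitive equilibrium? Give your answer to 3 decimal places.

Market equilibrium (private): 57.143 + 2.984q = 153.149 - 2.030q → q_m = 19.1476.
Social marginal cost = private MC + MEC = 62.136 + 2.984q.
Set SMC = demand: 62.136 + 2.984q = 153.149 - 2.030q → q* = 18.1518.
Height of the DWL triangle at q_m is SMC(q_m) − demand(q_m) = MEC(q_m) = 4.9930.
DWL = ½ × 0.9958 × 4.9930 = 2.4860.

DWL = $2.486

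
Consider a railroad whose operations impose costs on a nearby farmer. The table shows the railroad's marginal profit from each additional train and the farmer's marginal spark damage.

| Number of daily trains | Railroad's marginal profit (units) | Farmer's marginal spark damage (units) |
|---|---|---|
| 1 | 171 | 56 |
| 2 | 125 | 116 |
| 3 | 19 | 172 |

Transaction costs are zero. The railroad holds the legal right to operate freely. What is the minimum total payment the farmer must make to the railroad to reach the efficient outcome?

19

Left alone the railroad would choose level 3 (marginal profit stays positive).
Efficient level: k* = 2 (marginal profit ≥ marginal spark damage through 2).
The farmer must at least cover the railroad's forgone profit from cutting 3→2: 19 = 19.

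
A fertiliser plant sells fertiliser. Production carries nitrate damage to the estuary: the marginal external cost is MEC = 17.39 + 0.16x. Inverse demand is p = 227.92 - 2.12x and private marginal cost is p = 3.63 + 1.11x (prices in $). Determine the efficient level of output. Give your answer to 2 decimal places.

Social marginal cost = private MC + MEC = 21.02 + 1.27x.
Set SMC = demand: 21.02 + 1.27x = 227.92 - 2.12x → x* = 61.0324.

x* = 61.03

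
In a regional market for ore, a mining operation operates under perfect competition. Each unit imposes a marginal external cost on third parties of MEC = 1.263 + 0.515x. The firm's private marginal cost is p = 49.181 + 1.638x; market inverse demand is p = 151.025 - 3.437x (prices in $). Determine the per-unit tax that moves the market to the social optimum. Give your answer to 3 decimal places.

Social marginal cost = private MC + MEC = 50.444 + 2.153x.
Set SMC = demand: 50.444 + 2.153x = 151.025 - 3.437x → x* = 17.9930.
The Pigouvian tax equals MEC at x*: 1.263 + 0.515×17.9930 = 10.5294.

tax = $10.529 per unit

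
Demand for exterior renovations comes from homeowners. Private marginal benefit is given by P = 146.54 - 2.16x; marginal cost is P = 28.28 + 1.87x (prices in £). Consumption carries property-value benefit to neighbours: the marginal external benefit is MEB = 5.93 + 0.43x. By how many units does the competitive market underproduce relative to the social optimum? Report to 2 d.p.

5.15 units

Market equilibrium (private): 28.28 + 1.87x = 146.54 - 2.16x → x_m = 29.3449.
Social marginal benefit = demand + MEB = 152.47 - 1.73x.
Set SMB = MC: 152.47 - 1.73x = 28.28 + 1.87x → x* = 34.4972.
Gap = |29.3449 − 34.4972| = 5.1523.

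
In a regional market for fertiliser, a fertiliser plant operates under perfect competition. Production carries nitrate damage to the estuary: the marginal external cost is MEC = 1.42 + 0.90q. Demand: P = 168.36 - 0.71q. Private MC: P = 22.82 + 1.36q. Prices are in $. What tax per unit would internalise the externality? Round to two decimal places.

Social marginal cost = private MC + MEC = 24.24 + 2.26q.
Set SMC = demand: 24.24 + 2.26q = 168.36 - 0.71q → q* = 48.5253.
The Pigouvian tax equals MEC at q*: 1.42 + 0.90×48.5253 = 45.0928.

tax = $45.09 per unit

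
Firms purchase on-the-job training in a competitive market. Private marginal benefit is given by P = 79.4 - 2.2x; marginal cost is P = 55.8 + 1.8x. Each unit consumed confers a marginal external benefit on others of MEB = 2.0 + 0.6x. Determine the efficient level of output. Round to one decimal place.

Social marginal benefit = demand + MEB = 81.4 - 1.6x.
Set SMB = MC: 81.4 - 1.6x = 55.8 + 1.8x → x* = 7.5294.

x* = 7.5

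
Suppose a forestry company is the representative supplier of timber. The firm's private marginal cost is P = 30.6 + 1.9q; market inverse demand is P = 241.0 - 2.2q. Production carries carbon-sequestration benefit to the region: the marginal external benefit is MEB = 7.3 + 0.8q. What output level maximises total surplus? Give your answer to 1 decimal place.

q* = 66.0

Social marginal cost = private MC − MEB = 23.3 + 1.1q.
Set SMC = demand: 23.3 + 1.1q = 241.0 - 2.2q → q* = 65.9697.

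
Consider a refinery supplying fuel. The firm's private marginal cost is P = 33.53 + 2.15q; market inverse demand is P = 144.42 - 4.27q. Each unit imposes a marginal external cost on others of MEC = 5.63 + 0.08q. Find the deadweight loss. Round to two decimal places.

DWL = 3.78

Market equilibrium (private): 33.53 + 2.15q = 144.42 - 4.27q → q_m = 17.2726.
Social marginal cost = private MC + MEC = 39.16 + 2.23q.
Set SMC = demand: 39.16 + 2.23q = 144.42 - 4.27q → q* = 16.1938.
Between q* and q_m the wedge SMC − demand runs linearly from 0 to MEC(q_m), so the loss is a triangle.
DWL = ½ × 1.0788 × 7.0118 = 3.7822.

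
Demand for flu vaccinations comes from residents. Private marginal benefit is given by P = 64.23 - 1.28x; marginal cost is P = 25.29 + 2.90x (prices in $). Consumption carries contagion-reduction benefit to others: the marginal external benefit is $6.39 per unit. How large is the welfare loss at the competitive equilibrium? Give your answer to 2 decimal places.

DWL = $4.88

Market equilibrium (private): 25.29 + 2.90x = 64.23 - 1.28x → x_m = 9.3158.
Social marginal benefit = demand + MEB = 70.62 - 1.28x.
Set SMB = MC: 70.62 - 1.28x = 25.29 + 2.90x → x* = 10.8445.
The welfare-loss triangle has base |x_m − x*| and height MEB(x_m) (the vertical gap between SMB and MC is zero at x* and MEB at x_m).
DWL = ½ × 1.5287 × 6.3900 = 4.8842.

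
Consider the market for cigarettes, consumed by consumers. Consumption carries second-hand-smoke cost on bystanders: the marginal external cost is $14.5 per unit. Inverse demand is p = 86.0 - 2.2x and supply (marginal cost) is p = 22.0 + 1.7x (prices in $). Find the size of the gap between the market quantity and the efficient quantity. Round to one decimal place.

Market equilibrium (private): 22.0 + 1.7x = 86.0 - 2.2x → x_m = 16.4103.
Social marginal benefit = demand − MEC = 71.5 - 2.2x.
Set SMB = MC: 71.5 - 2.2x = 22.0 + 1.7x → x* = 12.6923.
Gap = |16.4103 − 12.6923| = 3.7180.

3.7 units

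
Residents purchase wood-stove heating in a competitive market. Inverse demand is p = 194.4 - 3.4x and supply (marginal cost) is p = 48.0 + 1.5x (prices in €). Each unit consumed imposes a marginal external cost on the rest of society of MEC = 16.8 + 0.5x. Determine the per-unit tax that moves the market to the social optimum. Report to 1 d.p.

Social marginal benefit = demand − MEC = 177.6 - 3.9x.
Set SMB = MC: 177.6 - 3.9x = 48.0 + 1.5x → x* = 24.0000.
The Pigouvian tax equals MEC at x*: 16.8 + 0.5×24.0000 = 28.8000.

tax = €28.8 per unit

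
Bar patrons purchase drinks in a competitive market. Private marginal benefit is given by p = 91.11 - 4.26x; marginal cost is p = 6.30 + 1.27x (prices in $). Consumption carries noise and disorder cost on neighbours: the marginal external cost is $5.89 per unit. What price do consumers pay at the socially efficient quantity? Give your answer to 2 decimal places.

P = $30.31

Social marginal benefit = demand − MEC = 85.22 - 4.26x.
Set SMB = MC: 85.22 - 4.26x = 6.30 + 1.27x → x* = 14.2712.
Consumer price on the demand curve at x*: 91.11 − 4.26×14.2712 = 30.3147.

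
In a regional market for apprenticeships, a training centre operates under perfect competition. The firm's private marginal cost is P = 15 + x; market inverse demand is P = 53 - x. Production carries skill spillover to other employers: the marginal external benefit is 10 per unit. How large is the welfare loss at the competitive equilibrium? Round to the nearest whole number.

DWL = 25

Market equilibrium (private): 15 + x = 53 - x → x_m = 19.0000.
Social marginal cost = private MC − MEB = 5 + x.
Set SMC = demand: 5 + x = 53 - x → x* = 24.0000.
Height of the DWL triangle at x_m is demand(x_m) − SMC(x_m) = MEB(x_m) = 10.0000.
DWL = ½ × 5.0000 × 10.0000 = 25.0000.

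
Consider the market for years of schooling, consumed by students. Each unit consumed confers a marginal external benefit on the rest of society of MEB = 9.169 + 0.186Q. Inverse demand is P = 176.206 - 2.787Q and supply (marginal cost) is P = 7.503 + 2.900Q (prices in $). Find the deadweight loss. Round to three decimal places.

Market equilibrium (private): 7.503 + 2.900Q = 176.206 - 2.787Q → Q_m = 29.6647.
Social marginal benefit = demand + MEB = 185.375 - 2.601Q.
Set SMB = MC: 185.375 - 2.601Q = 7.503 + 2.900Q → Q* = 32.3345.
The loss is the area between SMB and MC from Q* to Q_m; with linear curves that's a triangle of height MEB(Q_m).
DWL = ½ × 2.6698 × 14.6866 = 19.6051.

DWL = $19.605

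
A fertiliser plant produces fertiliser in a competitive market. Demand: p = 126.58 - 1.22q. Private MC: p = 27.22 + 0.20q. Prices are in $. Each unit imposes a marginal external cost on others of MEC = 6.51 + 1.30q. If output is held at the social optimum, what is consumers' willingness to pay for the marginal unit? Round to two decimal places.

P = $84.93

Social marginal cost = private MC + MEC = 33.73 + 1.50q.
Set SMC = demand: 33.73 + 1.50q = 126.58 - 1.22q → q* = 34.1360.
Consumer price on the demand curve at q*: 126.58 − 1.22×34.1360 = 84.9341.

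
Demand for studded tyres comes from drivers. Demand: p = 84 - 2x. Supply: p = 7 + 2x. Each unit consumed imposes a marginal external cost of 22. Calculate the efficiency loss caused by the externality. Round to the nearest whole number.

Market equilibrium (private): 7 + 2x = 84 - 2x → x_m = 19.2500.
Social marginal benefit = demand − MEC = 62 - 2x.
Set SMB = MC: 62 - 2x = 7 + 2x → x* = 13.7500.
The loss is the area between SMB and MC from x* to x_m; with linear curves that's a triangle of height MEC(x_m).
DWL = ½ × 5.5000 × 22.0000 = 60.5000.

DWL = 61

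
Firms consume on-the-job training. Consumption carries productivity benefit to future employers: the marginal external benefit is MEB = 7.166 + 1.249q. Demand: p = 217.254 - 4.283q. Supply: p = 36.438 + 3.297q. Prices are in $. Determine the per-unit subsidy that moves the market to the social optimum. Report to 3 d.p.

Social marginal benefit = demand + MEB = 224.420 - 3.034q.
Set SMB = MC: 224.420 - 3.034q = 36.438 + 3.297q → q* = 29.6923.
The Pigouvian subsidy equals MEB at q*: 7.166 + 1.249×29.6923 = 44.2517.

subsidy = $44.252 per unit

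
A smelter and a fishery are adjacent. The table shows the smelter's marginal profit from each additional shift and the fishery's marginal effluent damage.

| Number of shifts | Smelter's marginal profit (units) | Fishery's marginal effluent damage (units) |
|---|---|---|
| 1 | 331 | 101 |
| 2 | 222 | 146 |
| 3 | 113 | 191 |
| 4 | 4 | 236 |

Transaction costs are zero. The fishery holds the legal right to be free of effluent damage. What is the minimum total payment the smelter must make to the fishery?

247

Efficient level: marginal profit ≥ marginal effluent damage through level 2, so k* = 2.
With the fishery holding the right, the smelter must at least compensate total damage at k*: 101 + 146 = 247.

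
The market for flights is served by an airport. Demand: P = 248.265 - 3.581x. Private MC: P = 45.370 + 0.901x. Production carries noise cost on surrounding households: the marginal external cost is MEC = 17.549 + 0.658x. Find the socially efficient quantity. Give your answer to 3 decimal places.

Social marginal cost = private MC + MEC = 62.919 + 1.559x.
Set SMC = demand: 62.919 + 1.559x = 248.265 - 3.581x → x* = 36.0595.

x* = 36.060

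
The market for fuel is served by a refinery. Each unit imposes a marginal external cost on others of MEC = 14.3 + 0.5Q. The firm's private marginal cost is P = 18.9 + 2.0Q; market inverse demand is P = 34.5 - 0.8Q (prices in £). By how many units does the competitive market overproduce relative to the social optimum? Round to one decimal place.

5.2 units

Market equilibrium (private): 18.9 + 2.0Q = 34.5 - 0.8Q → Q_m = 5.5714.
Social marginal cost = private MC + MEC = 33.2 + 2.5Q.
Set SMC = demand: 33.2 + 2.5Q = 34.5 - 0.8Q → Q* = 0.3939.
Gap = |5.5714 − 0.3939| = 5.1775.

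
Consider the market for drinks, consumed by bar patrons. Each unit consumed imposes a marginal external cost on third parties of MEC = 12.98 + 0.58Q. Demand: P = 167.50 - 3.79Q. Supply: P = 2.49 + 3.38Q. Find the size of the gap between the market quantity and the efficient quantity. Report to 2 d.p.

3.40 units

Market equilibrium (private): 2.49 + 3.38Q = 167.50 - 3.79Q → Q_m = 23.0139.
Social marginal benefit = demand − MEC = 154.52 - 4.37Q.
Set SMB = MC: 154.52 - 4.37Q = 2.49 + 3.38Q → Q* = 19.6168.
Gap = |23.0139 − 19.6168| = 3.3971.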